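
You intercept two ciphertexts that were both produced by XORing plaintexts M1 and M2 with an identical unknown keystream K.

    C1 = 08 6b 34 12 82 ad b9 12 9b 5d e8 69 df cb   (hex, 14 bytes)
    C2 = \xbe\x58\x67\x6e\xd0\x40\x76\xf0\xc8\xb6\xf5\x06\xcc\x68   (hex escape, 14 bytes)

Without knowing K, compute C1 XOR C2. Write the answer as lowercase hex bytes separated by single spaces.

b6 33 53 7c 52 ed cf e2 53 eb 1d 6f 13 a3

C1 ⊕ C2 = (M1 ⊕ K) ⊕ (M2 ⊕ K) = M1 ⊕ M2 — the shared key cancels under XOR.
08 xor be = b6
6b xor 58 = 33
34 xor 67 = 53
12 xor 6e = 7c
82 xor d0 = 52
ad xor 40 = ed
b9 xor 76 = cf
12 xor f0 = e2
9b xor c8 = 53
5d xor b6 = eb
e8 xor f5 = 1d
69 xor 06 = 6f
df xor cc = 13
cb xor 68 = a3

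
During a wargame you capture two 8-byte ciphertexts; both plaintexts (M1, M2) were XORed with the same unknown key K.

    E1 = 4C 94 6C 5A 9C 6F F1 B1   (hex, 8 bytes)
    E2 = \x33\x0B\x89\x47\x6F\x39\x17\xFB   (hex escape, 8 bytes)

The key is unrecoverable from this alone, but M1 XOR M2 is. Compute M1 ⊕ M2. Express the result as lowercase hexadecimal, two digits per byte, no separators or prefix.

7f9fe51df356e64a

E1 ⊕ E2 = (M1 ⊕ K) ⊕ (M2 ⊕ K) = M1 ⊕ M2 — the shared key cancels under XOR.
4c ⊕ 33 = 7f
94 ⊕ 0b = 9f
6c ⊕ 89 = e5
5a ⊕ 47 = 1d
9c ⊕ 6f = f3
6f ⊕ 39 = 56
f1 ⊕ 17 = e6
b1 ⊕ fb = 4a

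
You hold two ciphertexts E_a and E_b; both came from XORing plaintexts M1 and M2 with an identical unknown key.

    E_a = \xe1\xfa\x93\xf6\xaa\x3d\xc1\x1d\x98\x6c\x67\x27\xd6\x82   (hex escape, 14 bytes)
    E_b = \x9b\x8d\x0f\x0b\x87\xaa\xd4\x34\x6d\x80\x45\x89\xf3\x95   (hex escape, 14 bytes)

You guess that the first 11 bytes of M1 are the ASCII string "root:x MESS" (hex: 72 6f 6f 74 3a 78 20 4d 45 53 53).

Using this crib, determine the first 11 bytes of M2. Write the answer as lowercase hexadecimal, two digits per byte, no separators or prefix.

First, E_a ⊕ E_b = (M1 ⊕ K) ⊕ (M2 ⊕ K) = M1 ⊕ M2, so the key drops out. Then M2 = (M1 ⊕ M2) ⊕ M1 over the first 11 bytes.
byte 0: (e1 XOR 9b) XOR 72 = 7a XOR 72 = 08
byte 1: (fa XOR 8d) XOR 6f = 77 XOR 6f = 18
byte 2: (93 XOR 0f) XOR 6f = 9c XOR 6f = f3
byte 3: (f6 XOR 0b) XOR 74 = fd XOR 74 = 89
byte 4: (aa XOR 87) XOR 3a = 2d XOR 3a = 17
byte 5: (3d XOR aa) XOR 78 = 97 XOR 78 = ef
byte 6: (c1 XOR d4) XOR 20 = 15 XOR 20 = 35
byte 7: (1d XOR 34) XOR 4d = 29 XOR 4d = 64
byte 8: (98 XOR 6d) XOR 45 = f5 XOR 45 = b0
byte 9: (6c XOR 80) XOR 53 = ec XOR 53 = bf
byte 10: (67 XOR 45) XOR 53 = 22 XOR 53 = 71

0818f38917ef3564b0bf71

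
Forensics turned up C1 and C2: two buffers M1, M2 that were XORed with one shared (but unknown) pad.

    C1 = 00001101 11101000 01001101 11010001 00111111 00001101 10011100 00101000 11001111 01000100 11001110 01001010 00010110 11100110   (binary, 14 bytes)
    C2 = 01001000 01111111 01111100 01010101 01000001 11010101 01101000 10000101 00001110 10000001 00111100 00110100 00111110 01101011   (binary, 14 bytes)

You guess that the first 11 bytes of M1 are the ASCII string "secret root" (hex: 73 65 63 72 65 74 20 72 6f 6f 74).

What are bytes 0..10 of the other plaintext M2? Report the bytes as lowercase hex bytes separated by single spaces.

36 f2 52 f6 1b ac d4 df ae aa 86

First, C1 ⊕ C2 = (M1 ⊕ K) ⊕ (M2 ⊕ K) = M1 ⊕ M2, so the key drops out. Then M2 = (M1 ⊕ M2) ⊕ M1 over the first 11 bytes.
byte 0: (0d ⊕ 48) ⊕ 73 = 45 ⊕ 73 = 36
byte 1: (e8 ⊕ 7f) ⊕ 65 = 97 ⊕ 65 = f2
byte 2: (4d ⊕ 7c) ⊕ 63 = 31 ⊕ 63 = 52
byte 3: (d1 ⊕ 55) ⊕ 72 = 84 ⊕ 72 = f6
byte 4: (3f ⊕ 41) ⊕ 65 = 7e ⊕ 65 = 1b
byte 5: (0d ⊕ d5) ⊕ 74 = d8 ⊕ 74 = ac
byte 6: (9c ⊕ 68) ⊕ 20 = f4 ⊕ 20 = d4
byte 7: (28 ⊕ 85) ⊕ 72 = ad ⊕ 72 = df
byte 8: (cf ⊕ 0e) ⊕ 6f = c1 ⊕ 6f = ae
byte 9: (44 ⊕ 81) ⊕ 6f = c5 ⊕ 6f = aa
byte 10: (ce ⊕ 3c) ⊕ 74 = f2 ⊕ 74 = 86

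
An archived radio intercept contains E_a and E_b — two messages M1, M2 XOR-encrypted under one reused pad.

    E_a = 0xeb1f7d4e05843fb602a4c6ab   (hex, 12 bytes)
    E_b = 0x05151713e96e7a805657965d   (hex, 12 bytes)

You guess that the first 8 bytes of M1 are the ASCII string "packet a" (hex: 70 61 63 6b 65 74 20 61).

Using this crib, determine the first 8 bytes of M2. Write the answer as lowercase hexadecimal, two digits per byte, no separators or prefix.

9e6b0936899e6557

First, E_a ⊕ E_b = (M1 ⊕ K) ⊕ (M2 ⊕ K) = M1 ⊕ M2, so the key drops out. Then M2 = (M1 ⊕ M2) ⊕ M1 over the first 8 bytes.
byte 0: (eb XOR 05) XOR 70 = ee XOR 70 = 9e
byte 1: (1f XOR 15) XOR 61 = 0a XOR 61 = 6b
byte 2: (7d XOR 17) XOR 63 = 6a XOR 63 = 09
byte 3: (4e XOR 13) XOR 6b = 5d XOR 6b = 36
byte 4: (05 XOR e9) XOR 65 = ec XOR 65 = 89
byte 5: (84 XOR 6e) XOR 74 = ea XOR 74 = 9e
byte 6: (3f XOR 7a) XOR 20 = 45 XOR 20 = 65
byte 7: (b6 XOR 80) XOR 61 = 36 XOR 61 = 57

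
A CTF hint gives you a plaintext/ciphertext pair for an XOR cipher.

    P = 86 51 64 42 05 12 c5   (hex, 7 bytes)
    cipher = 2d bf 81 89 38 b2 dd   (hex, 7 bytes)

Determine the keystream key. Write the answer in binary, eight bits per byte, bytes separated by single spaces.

Since cipher = P ⊕ key, XORing both sides with P gives key = P ⊕ cipher.
byte 0: 86 xor 2d = ab
byte 1: 51 xor bf = ee
byte 2: 64 xor 81 = e5
byte 3: 42 xor 89 = cb
byte 4: 05 xor 38 = 3d
byte 5: 12 xor b2 = a0
byte 6: c5 xor dd = 18

10101011 11101110 11100101 11001011 00111101 10100000 00011000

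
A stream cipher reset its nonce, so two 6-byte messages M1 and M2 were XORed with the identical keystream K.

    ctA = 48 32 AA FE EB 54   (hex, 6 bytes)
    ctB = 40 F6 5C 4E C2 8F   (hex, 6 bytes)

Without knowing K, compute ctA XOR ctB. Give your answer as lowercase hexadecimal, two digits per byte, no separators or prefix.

08c4f6b029db

ctA ⊕ ctB = (M1 ⊕ K) ⊕ (M2 ⊕ K) = M1 ⊕ M2 — the shared key cancels under XOR.
01001000 ^ 01000000 = 00001000
00110010 ^ 11110110 = 11000100
10101010 ^ 01011100 = 11110110
11111110 ^ 01001110 = 10110000
11101011 ^ 11000010 = 00101001
01010100 ^ 10001111 = 11011011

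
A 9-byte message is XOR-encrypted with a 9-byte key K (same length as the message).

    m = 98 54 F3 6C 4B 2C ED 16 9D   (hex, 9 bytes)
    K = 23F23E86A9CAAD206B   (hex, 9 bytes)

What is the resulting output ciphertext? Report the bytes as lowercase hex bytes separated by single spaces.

152 xor  35 = 187
 84 xor 242 = 166
243 xor  62 = 205
108 xor 134 = 234
 75 xor 169 = 226
 44 xor 202 = 230
237 xor 173 =  64
 22 xor  32 =  54
157 xor 107 = 246

bb a6 cd ea e2 e6 40 36 f6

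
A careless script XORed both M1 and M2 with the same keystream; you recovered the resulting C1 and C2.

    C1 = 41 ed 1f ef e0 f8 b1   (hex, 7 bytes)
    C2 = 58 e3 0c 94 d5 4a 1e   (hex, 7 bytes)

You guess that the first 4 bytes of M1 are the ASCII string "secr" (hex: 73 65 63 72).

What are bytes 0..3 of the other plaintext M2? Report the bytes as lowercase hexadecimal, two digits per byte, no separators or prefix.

6a6b7009

First, C1 ⊕ C2 = (M1 ⊕ K) ⊕ (M2 ⊕ K) = M1 ⊕ M2, so the key drops out. Then M2 = (M1 ⊕ M2) ⊕ M1 over the first 4 bytes.
byte 0: (41 xor 58) xor 73 = 19 xor 73 = 6a
byte 1: (ed xor e3) xor 65 = 0e xor 65 = 6b
byte 2: (1f xor 0c) xor 63 = 13 xor 63 = 70
byte 3: (ef xor 94) xor 72 = 7b xor 72 = 09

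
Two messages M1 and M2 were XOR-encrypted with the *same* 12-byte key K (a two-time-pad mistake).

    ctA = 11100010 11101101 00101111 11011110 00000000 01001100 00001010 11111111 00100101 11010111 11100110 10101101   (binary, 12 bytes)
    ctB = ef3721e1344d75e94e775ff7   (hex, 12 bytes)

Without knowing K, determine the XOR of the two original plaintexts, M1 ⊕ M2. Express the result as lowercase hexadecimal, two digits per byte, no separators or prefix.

0dda0e3f34017f166ba0b95a

ctA ⊕ ctB = (M1 ⊕ K) ⊕ (M2 ⊕ K) = M1 ⊕ M2 — the shared key cancels under XOR.
11100010 xor 11101111 = 00001101
11101101 xor 00110111 = 11011010
00101111 xor 00100001 = 00001110
11011110 xor 11100001 = 00111111
00000000 xor 00110100 = 00110100
01001100 xor 01001101 = 00000001
00001010 xor 01110101 = 01111111
11111111 xor 11101001 = 00010110
00100101 xor 01001110 = 01101011
11010111 xor 01110111 = 10100000
11100110 xor 01011111 = 10111001
10101101 xor 11110111 = 01011010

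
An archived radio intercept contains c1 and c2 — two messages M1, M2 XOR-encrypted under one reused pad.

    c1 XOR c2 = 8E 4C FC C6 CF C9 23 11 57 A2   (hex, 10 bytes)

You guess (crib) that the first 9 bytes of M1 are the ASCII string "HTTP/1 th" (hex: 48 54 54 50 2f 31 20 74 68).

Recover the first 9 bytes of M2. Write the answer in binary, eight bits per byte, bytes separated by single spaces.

11000110 00011000 10101000 10010110 11100000 11111000 00000011 01100101 00111111

Since c1 ⊕ c2 = M1 ⊕ M2, XORing with the guessed M1 bytes yields the corresponding M2 bytes: M2 = (c1 ⊕ c2) ⊕ M1.
byte 0: 8e XOR 48 = c6
byte 1: 4c XOR 54 = 18
byte 2: fc XOR 54 = a8
byte 3: c6 XOR 50 = 96
byte 4: cf XOR 2f = e0
byte 5: c9 XOR 31 = f8
byte 6: 23 XOR 20 = 03
byte 7: 11 XOR 74 = 65
byte 8: 57 XOR 68 = 3f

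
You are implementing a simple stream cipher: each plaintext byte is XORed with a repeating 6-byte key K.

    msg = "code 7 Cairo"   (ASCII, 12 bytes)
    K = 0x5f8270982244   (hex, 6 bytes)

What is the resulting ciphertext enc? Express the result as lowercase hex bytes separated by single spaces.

The 6-byte key repeats, so the effective keystream is 5f 82 70 98 22 44 5f 82 70 98 22 44.
byte 0:  99 ^  95 =  60
byte 1: 111 ^ 130 = 237
byte 2: 100 ^ 112 =  20
byte 3: 101 ^ 152 = 253
byte 4:  32 ^  34 =   2
byte 5:  55 ^  68 = 115
byte 6:  32 ^  95 = 127
byte 7:  67 ^ 130 = 193
byte 8:  97 ^ 112 =  17
byte 9: 105 ^ 152 = 241
byte 10: 114 ^  34 =  80
byte 11: 111 ^  68 =  43

3c ed 14 fd 02 73 7f c1 11 f1 50 2b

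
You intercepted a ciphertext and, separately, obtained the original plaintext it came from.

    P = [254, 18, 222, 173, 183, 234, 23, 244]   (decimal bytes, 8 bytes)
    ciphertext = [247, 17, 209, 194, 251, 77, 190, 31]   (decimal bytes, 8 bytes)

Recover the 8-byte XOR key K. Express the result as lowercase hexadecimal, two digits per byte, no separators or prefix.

Since ciphertext = P ⊕ K, XORing both sides with P gives K = P ⊕ ciphertext.
fe ^ f7 = 09
12 ^ 11 = 03
de ^ d1 = 0f
ad ^ c2 = 6f
b7 ^ fb = 4c
ea ^ 4d = a7
17 ^ be = a9
f4 ^ 1f = eb

09030f6f4ca7a9eb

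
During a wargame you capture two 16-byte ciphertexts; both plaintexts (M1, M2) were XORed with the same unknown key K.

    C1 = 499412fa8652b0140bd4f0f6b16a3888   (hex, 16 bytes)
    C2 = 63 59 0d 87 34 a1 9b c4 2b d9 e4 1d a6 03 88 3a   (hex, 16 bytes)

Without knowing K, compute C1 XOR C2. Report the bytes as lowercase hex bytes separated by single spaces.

2a cd 1f 7d b2 f3 2b d0 20 0d 14 eb 17 69 b0 b2

C1 ⊕ C2 = (M1 ⊕ K) ⊕ (M2 ⊕ K) = M1 ⊕ M2 — the shared key cancels under XOR.
49 ^ 63 = 2a
94 ^ 59 = cd
12 ^ 0d = 1f
fa ^ 87 = 7d
86 ^ 34 = b2
52 ^ a1 = f3
b0 ^ 9b = 2b
14 ^ c4 = d0
0b ^ 2b = 20
d4 ^ d9 = 0d
f0 ^ e4 = 14
f6 ^ 1d = eb
b1 ^ a6 = 17
6a ^ 03 = 69
38 ^ 88 = b0
88 ^ 3a = b2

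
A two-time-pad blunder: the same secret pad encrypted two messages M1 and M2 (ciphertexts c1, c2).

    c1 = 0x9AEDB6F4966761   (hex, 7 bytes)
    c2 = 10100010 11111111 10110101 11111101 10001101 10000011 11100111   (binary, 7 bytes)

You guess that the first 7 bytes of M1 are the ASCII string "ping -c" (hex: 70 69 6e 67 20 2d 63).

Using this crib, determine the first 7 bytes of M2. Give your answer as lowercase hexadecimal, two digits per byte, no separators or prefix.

487b6d6e3bc9e5

First, c1 ⊕ c2 = (M1 ⊕ K) ⊕ (M2 ⊕ K) = M1 ⊕ M2, so the key drops out. Then M2 = (M1 ⊕ M2) ⊕ M1 over the first 7 bytes.
byte 0: (9a XOR a2) XOR 70 = 38 XOR 70 = 48
byte 1: (ed XOR ff) XOR 69 = 12 XOR 69 = 7b
byte 2: (b6 XOR b5) XOR 6e = 03 XOR 6e = 6d
byte 3: (f4 XOR fd) XOR 67 = 09 XOR 67 = 6e
byte 4: (96 XOR 8d) XOR 20 = 1b XOR 20 = 3b
byte 5: (67 XOR 83) XOR 2d = e4 XOR 2d = c9
byte 6: (61 XOR e7) XOR 63 = 86 XOR 63 = e5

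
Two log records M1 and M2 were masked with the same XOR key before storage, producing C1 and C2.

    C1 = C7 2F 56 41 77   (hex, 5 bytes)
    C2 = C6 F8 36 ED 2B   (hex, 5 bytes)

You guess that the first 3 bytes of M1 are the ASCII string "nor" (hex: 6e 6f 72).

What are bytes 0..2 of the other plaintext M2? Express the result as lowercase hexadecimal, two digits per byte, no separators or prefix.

First, C1 ⊕ C2 = (M1 ⊕ K) ⊕ (M2 ⊕ K) = M1 ⊕ M2, so the key drops out. Then M2 = (M1 ⊕ M2) ⊕ M1 over the first 3 bytes.
byte 0: (c7 ⊕ c6) ⊕ 6e = 01 ⊕ 6e = 6f
byte 1: (2f ⊕ f8) ⊕ 6f = d7 ⊕ 6f = b8
byte 2: (56 ⊕ 36) ⊕ 72 = 60 ⊕ 72 = 12

6fb812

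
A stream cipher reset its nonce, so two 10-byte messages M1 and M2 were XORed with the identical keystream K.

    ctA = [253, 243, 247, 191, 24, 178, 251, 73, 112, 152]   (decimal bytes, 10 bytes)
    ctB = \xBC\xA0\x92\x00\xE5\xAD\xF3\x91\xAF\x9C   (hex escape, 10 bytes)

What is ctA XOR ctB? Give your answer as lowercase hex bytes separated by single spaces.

ctA ⊕ ctB = (M1 ⊕ K) ⊕ (M2 ⊕ K) = M1 ⊕ M2 — the shared key cancels under XOR.
byte 0: 11111101 XOR 10111100 = 01000001
byte 1: 11110011 XOR 10100000 = 01010011
byte 2: 11110111 XOR 10010010 = 01100101
byte 3: 10111111 XOR 00000000 = 10111111
byte 4: 00011000 XOR 11100101 = 11111101
byte 5: 10110010 XOR 10101101 = 00011111
byte 6: 11111011 XOR 11110011 = 00001000
byte 7: 01001001 XOR 10010001 = 11011000
byte 8: 01110000 XOR 10101111 = 11011111
byte 9: 10011000 XOR 10011100 = 00000100

41 53 65 bf fd 1f 08 d8 df 04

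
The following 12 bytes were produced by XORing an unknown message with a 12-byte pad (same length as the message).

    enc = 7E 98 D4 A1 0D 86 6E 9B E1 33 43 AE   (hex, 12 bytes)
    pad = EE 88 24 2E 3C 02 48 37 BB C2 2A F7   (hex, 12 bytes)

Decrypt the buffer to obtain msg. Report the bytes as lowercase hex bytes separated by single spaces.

90 10 f0 8f 31 84 26 ac 5a f1 69 59

XOR is its own inverse, so applying the key byte-wise gives the result directly.
01111110 XOR 11101110 = 10010000
10011000 XOR 10001000 = 00010000
11010100 XOR 00100100 = 11110000
10100001 XOR 00101110 = 10001111
00001101 XOR 00111100 = 00110001
10000110 XOR 00000010 = 10000100
01101110 XOR 01001000 = 00100110
10011011 XOR 00110111 = 10101100
11100001 XOR 10111011 = 01011010
00110011 XOR 11000010 = 11110001
01000011 XOR 00101010 = 01101001
10101110 XOR 11110111 = 01011001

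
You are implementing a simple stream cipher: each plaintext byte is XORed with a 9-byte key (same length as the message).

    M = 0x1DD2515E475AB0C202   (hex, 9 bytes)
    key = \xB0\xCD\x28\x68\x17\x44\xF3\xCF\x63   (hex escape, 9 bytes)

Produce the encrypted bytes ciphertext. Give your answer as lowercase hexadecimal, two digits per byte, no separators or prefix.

ad1f7936501e430d61

1d XOR b0 = ad
d2 XOR cd = 1f
51 XOR 28 = 79
5e XOR 68 = 36
47 XOR 17 = 50
5a XOR 44 = 1e
b0 XOR f3 = 43
c2 XOR cf = 0d
02 XOR 63 = 61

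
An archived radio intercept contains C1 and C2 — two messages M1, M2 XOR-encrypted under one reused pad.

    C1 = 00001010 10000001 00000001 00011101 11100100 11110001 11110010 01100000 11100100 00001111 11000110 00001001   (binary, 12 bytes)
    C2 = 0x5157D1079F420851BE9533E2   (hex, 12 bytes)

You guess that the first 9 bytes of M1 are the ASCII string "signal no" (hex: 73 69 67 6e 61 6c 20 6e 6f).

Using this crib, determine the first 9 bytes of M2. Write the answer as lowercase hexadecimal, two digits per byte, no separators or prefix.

First, C1 ⊕ C2 = (M1 ⊕ K) ⊕ (M2 ⊕ K) = M1 ⊕ M2, so the key drops out. Then M2 = (M1 ⊕ M2) ⊕ M1 over the first 9 bytes.
byte 0: (0a XOR 51) XOR 73 = 5b XOR 73 = 28
byte 1: (81 XOR 57) XOR 69 = d6 XOR 69 = bf
byte 2: (01 XOR d1) XOR 67 = d0 XOR 67 = b7
byte 3: (1d XOR 07) XOR 6e = 1a XOR 6e = 74
byte 4: (e4 XOR 9f) XOR 61 = 7b XOR 61 = 1a
byte 5: (f1 XOR 42) XOR 6c = b3 XOR 6c = df
byte 6: (f2 XOR 08) XOR 20 = fa XOR 20 = da
byte 7: (60 XOR 51) XOR 6e = 31 XOR 6e = 5f
byte 8: (e4 XOR be) XOR 6f = 5a XOR 6f = 35

28bfb7741adfda5f35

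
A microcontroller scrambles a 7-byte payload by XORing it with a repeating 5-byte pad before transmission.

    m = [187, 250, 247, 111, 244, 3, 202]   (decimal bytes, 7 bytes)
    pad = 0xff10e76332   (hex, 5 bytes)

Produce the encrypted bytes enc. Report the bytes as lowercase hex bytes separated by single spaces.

44 ea 10 0c c6 fc da

The 5-byte key repeats, so the effective keystream is ff 10 e7 63 32 ff 10.
byte 0: 187 xor 255 =  68
byte 1: 250 xor  16 = 234
byte 2: 247 xor 231 =  16
byte 3: 111 xor  99 =  12
byte 4: 244 xor  50 = 198
byte 5:   3 xor 255 = 252
byte 6: 202 xor  16 = 218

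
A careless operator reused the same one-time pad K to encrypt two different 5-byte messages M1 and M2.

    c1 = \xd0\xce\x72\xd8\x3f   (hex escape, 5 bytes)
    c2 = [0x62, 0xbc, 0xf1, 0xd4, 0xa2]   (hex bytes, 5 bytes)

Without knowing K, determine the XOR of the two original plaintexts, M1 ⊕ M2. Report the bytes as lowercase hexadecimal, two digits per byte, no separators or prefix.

b272830c9d

c1 ⊕ c2 = (M1 ⊕ K) ⊕ (M2 ⊕ K) = M1 ⊕ M2 — the shared key cancels under XOR.
d0 XOR 62 = b2
ce XOR bc = 72
72 XOR f1 = 83
d8 XOR d4 = 0c
3f XOR a2 = 9d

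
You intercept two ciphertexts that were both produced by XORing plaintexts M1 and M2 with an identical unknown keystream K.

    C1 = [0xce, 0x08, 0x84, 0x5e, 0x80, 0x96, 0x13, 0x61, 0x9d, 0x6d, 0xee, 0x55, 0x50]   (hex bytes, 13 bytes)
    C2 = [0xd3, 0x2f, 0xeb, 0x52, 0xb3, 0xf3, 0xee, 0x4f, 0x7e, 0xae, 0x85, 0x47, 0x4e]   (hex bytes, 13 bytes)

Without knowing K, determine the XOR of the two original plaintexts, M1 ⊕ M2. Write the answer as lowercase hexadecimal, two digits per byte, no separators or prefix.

C1 ⊕ C2 = (M1 ⊕ K) ⊕ (M2 ⊕ K) = M1 ⊕ M2 — the shared key cancels under XOR.
ce XOR d3 = 1d
08 XOR 2f = 27
84 XOR eb = 6f
5e XOR 52 = 0c
80 XOR b3 = 33
96 XOR f3 = 65
13 XOR ee = fd
61 XOR 4f = 2e
9d XOR 7e = e3
6d XOR ae = c3
ee XOR 85 = 6b
55 XOR 47 = 12
50 XOR 4e = 1e

1d276f0c3365fd2ee3c36b121e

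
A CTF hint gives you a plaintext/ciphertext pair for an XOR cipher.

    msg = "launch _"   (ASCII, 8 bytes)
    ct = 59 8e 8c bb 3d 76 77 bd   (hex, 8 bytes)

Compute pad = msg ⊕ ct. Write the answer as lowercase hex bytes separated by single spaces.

Since ct = msg ⊕ pad, XORing both sides with msg gives pad = msg ⊕ ct.
6c XOR 59 = 35
61 XOR 8e = ef
75 XOR 8c = f9
6e XOR bb = d5
63 XOR 3d = 5e
68 XOR 76 = 1e
20 XOR 77 = 57
5f XOR bd = e2

35 ef f9 d5 5e 1e 57 e2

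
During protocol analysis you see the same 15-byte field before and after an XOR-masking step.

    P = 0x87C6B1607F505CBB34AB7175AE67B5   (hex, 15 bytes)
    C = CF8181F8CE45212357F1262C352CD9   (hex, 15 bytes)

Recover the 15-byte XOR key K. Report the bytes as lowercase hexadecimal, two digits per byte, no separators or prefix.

48473098b1157d98635a57599b4b6c

Since C = P ⊕ K, XORing both sides with P gives K = P ⊕ C.
135 ^ 207 =  72
198 ^ 129 =  71
177 ^ 129 =  48
 96 ^ 248 = 152
127 ^ 206 = 177
 80 ^  69 =  21
 92 ^  33 = 125
187 ^  35 = 152
 52 ^  87 =  99
171 ^ 241 =  90
113 ^  38 =  87
117 ^  44 =  89
174 ^  53 = 155
103 ^  44 =  75
181 ^ 217 = 108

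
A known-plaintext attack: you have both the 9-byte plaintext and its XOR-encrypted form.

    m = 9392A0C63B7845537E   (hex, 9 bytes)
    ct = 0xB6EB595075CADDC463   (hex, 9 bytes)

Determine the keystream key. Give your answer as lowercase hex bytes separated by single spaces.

Since ct = m ⊕ key, XORing both sides with m gives key = m ⊕ ct.
93 XOR b6 = 25
92 XOR eb = 79
a0 XOR 59 = f9
c6 XOR 50 = 96
3b XOR 75 = 4e
78 XOR ca = b2
45 XOR dd = 98
53 XOR c4 = 97
7e XOR 63 = 1d

25 79 f9 96 4e b2 98 97 1d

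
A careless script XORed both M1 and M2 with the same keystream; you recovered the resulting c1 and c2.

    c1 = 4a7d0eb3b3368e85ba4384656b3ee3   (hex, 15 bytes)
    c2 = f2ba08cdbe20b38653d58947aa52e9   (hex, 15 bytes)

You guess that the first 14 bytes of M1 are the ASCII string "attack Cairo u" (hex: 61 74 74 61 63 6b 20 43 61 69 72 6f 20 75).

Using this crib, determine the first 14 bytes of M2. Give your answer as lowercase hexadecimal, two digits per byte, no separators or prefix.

First, c1 ⊕ c2 = (M1 ⊕ K) ⊕ (M2 ⊕ K) = M1 ⊕ M2, so the key drops out. Then M2 = (M1 ⊕ M2) ⊕ M1 over the first 14 bytes.
byte 0: (4a XOR f2) XOR 61 = b8 XOR 61 = d9
byte 1: (7d XOR ba) XOR 74 = c7 XOR 74 = b3
byte 2: (0e XOR 08) XOR 74 = 06 XOR 74 = 72
byte 3: (b3 XOR cd) XOR 61 = 7e XOR 61 = 1f
byte 4: (b3 XOR be) XOR 63 = 0d XOR 63 = 6e
byte 5: (36 XOR 20) XOR 6b = 16 XOR 6b = 7d
byte 6: (8e XOR b3) XOR 20 = 3d XOR 20 = 1d
byte 7: (85 XOR 86) XOR 43 = 03 XOR 43 = 40
byte 8: (ba XOR 53) XOR 61 = e9 XOR 61 = 88
byte 9: (43 XOR d5) XOR 69 = 96 XOR 69 = ff
byte 10: (84 XOR 89) XOR 72 = 0d XOR 72 = 7f
byte 11: (65 XOR 47) XOR 6f = 22 XOR 6f = 4d
byte 12: (6b XOR aa) XOR 20 = c1 XOR 20 = e1
byte 13: (3e XOR 52) XOR 75 = 6c XOR 75 = 19

d9b3721f6e7d1d4088ff7f4de119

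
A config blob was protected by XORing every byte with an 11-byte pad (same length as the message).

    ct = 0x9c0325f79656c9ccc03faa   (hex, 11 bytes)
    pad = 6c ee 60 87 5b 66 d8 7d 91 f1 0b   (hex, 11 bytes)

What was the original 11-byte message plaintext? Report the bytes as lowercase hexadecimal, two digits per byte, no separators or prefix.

10011100 ^ 01101100 = 11110000
00000011 ^ 11101110 = 11101101
00100101 ^ 01100000 = 01000101
11110111 ^ 10000111 = 01110000
10010110 ^ 01011011 = 11001101
01010110 ^ 01100110 = 00110000
11001001 ^ 11011000 = 00010001
11001100 ^ 01111101 = 10110001
11000000 ^ 10010001 = 01010001
00111111 ^ 11110001 = 11001110
10101010 ^ 00001011 = 10100001

f0ed4570cd3011b151cea1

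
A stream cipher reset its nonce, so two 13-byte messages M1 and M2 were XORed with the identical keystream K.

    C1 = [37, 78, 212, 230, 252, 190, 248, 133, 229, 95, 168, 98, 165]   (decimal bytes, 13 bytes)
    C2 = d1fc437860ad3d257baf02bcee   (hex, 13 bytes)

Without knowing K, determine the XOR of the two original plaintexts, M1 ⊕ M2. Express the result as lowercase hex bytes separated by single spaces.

C1 ⊕ C2 = (M1 ⊕ K) ⊕ (M2 ⊕ K) = M1 ⊕ M2 — the shared key cancels under XOR.
25 ⊕ d1 = f4
4e ⊕ fc = b2
d4 ⊕ 43 = 97
e6 ⊕ 78 = 9e
fc ⊕ 60 = 9c
be ⊕ ad = 13
f8 ⊕ 3d = c5
85 ⊕ 25 = a0
e5 ⊕ 7b = 9e
5f ⊕ af = f0
a8 ⊕ 02 = aa
62 ⊕ bc = de
a5 ⊕ ee = 4b

f4 b2 97 9e 9c 13 c5 a0 9e f0 aa de 4b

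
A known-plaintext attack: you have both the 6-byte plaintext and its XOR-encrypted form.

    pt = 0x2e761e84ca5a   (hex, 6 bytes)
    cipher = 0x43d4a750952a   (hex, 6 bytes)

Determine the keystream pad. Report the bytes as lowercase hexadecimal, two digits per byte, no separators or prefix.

Since cipher = pt ⊕ pad, XORing both sides with pt gives pad = pt ⊕ cipher.
byte 0: 2e XOR 43 = 6d
byte 1: 76 XOR d4 = a2
byte 2: 1e XOR a7 = b9
byte 3: 84 XOR 50 = d4
byte 4: ca XOR 95 = 5f
byte 5: 5a XOR 2a = 70

6da2b9d45f70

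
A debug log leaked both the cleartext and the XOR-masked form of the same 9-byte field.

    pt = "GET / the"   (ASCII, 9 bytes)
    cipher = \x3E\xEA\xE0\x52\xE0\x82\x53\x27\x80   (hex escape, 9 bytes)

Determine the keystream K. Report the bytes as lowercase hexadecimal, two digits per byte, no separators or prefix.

79afb472cfa2274fe5

Since cipher = pt ⊕ K, XORing both sides with pt gives K = pt ⊕ cipher.
47 xor 3e = 79
45 xor ea = af
54 xor e0 = b4
20 xor 52 = 72
2f xor e0 = cf
20 xor 82 = a2
74 xor 53 = 27
68 xor 27 = 4f
65 xor 80 = e5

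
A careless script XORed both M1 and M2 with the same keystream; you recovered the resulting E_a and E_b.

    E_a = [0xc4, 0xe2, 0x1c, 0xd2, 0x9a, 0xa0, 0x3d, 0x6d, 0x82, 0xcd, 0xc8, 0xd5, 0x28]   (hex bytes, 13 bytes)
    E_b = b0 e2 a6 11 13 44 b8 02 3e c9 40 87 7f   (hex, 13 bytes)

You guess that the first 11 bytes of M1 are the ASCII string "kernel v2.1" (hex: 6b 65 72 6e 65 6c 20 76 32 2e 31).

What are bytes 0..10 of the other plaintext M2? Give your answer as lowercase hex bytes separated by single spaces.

First, E_a ⊕ E_b = (M1 ⊕ K) ⊕ (M2 ⊕ K) = M1 ⊕ M2, so the key drops out. Then M2 = (M1 ⊕ M2) ⊕ M1 over the first 11 bytes.
byte 0: (c4 ^ b0) ^ 6b = 74 ^ 6b = 1f
byte 1: (e2 ^ e2) ^ 65 = 00 ^ 65 = 65
byte 2: (1c ^ a6) ^ 72 = ba ^ 72 = c8
byte 3: (d2 ^ 11) ^ 6e = c3 ^ 6e = ad
byte 4: (9a ^ 13) ^ 65 = 89 ^ 65 = ec
byte 5: (a0 ^ 44) ^ 6c = e4 ^ 6c = 88
byte 6: (3d ^ b8) ^ 20 = 85 ^ 20 = a5
byte 7: (6d ^ 02) ^ 76 = 6f ^ 76 = 19
byte 8: (82 ^ 3e) ^ 32 = bc ^ 32 = 8e
byte 9: (cd ^ c9) ^ 2e = 04 ^ 2e = 2a
byte 10: (c8 ^ 40) ^ 31 = 88 ^ 31 = b9

1f 65 c8 ad ec 88 a5 19 8e 2a b9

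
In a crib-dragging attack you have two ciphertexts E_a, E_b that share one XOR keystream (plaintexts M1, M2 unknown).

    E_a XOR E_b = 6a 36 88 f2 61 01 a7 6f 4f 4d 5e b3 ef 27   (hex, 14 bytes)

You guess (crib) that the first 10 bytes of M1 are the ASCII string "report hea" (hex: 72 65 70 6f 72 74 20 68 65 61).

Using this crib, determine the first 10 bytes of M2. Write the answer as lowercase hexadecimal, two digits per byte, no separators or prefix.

1853f89d137587072a2c

Since E_a ⊕ E_b = M1 ⊕ M2, XORing with the guessed M1 bytes yields the corresponding M2 bytes: M2 = (E_a ⊕ E_b) ⊕ M1.
6a ⊕ 72 = 18
36 ⊕ 65 = 53
88 ⊕ 70 = f8
f2 ⊕ 6f = 9d
61 ⊕ 72 = 13
01 ⊕ 74 = 75
a7 ⊕ 20 = 87
6f ⊕ 68 = 07
4f ⊕ 65 = 2a
4d ⊕ 61 = 2c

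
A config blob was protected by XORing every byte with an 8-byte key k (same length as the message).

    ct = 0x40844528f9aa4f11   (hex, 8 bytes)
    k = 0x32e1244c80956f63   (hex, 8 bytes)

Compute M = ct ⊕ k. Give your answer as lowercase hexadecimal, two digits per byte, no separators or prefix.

XOR is its own inverse, so applying the key byte-wise gives the result directly.
40 ⊕ 32 = 72
84 ⊕ e1 = 65
45 ⊕ 24 = 61
28 ⊕ 4c = 64
f9 ⊕ 80 = 79
aa ⊕ 95 = 3f
4f ⊕ 6f = 20
11 ⊕ 63 = 72

72656164793f2072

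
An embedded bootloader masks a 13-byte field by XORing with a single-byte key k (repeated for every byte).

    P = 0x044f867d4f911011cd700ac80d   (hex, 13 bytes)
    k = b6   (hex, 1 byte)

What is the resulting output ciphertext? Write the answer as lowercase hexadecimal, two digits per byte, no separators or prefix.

b2f930cbf927a6a77bc6bc7ebb

The 1-byte key repeats, so the effective keystream is b6 b6 b6 b6 b6 b6 b6 b6 b6 b6 b6 b6 b6.
byte 0: 04 xor b6 = b2
byte 1: 4f xor b6 = f9
byte 2: 86 xor b6 = 30
byte 3: 7d xor b6 = cb
byte 4: 4f xor b6 = f9
byte 5: 91 xor b6 = 27
byte 6: 10 xor b6 = a6
byte 7: 11 xor b6 = a7
byte 8: cd xor b6 = 7b
byte 9: 70 xor b6 = c6
byte 10: 0a xor b6 = bc
byte 11: c8 xor b6 = 7e
byte 12: 0d xor b6 = bb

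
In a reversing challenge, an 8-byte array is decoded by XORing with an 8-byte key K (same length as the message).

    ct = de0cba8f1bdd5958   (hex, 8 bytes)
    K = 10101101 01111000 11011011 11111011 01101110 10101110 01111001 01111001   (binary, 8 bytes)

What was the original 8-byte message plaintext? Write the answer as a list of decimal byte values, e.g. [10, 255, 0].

XOR is its own inverse, so applying the key byte-wise gives the result directly.
byte 0: de XOR ad = 73
byte 1: 0c XOR 78 = 74
byte 2: ba XOR db = 61
byte 3: 8f XOR fb = 74
byte 4: 1b XOR 6e = 75
byte 5: dd XOR ae = 73
byte 6: 59 XOR 79 = 20
byte 7: 58 XOR 79 = 21

[115, 116, 97, 116, 117, 115, 32, 33]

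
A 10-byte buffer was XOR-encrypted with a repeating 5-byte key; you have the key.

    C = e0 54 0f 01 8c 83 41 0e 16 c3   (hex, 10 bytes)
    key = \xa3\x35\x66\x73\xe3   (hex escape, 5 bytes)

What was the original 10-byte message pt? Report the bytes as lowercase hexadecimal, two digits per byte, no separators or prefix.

The 5-byte key repeats, so the effective keystream is a3 35 66 73 e3 a3 35 66 73 e3.
byte 0: 11100000 XOR 10100011 = 01000011
byte 1: 01010100 XOR 00110101 = 01100001
byte 2: 00001111 XOR 01100110 = 01101001
byte 3: 00000001 XOR 01110011 = 01110010
byte 4: 10001100 XOR 11100011 = 01101111
byte 5: 10000011 XOR 10100011 = 00100000
byte 6: 01000001 XOR 00110101 = 01110100
byte 7: 00001110 XOR 01100110 = 01101000
byte 8: 00010110 XOR 01110011 = 01100101
byte 9: 11000011 XOR 11100011 = 00100000

436169726f2074686520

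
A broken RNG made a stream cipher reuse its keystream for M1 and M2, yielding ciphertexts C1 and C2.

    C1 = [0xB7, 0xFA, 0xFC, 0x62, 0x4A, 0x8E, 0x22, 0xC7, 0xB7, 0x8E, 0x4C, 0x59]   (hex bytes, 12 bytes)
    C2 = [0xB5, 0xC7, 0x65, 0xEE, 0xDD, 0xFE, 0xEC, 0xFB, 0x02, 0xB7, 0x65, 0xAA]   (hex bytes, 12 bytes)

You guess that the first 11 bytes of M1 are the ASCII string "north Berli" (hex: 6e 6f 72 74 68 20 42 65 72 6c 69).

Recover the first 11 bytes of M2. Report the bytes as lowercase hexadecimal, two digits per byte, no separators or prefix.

6c52ebf8ff508c59c75540

First, C1 ⊕ C2 = (M1 ⊕ K) ⊕ (M2 ⊕ K) = M1 ⊕ M2, so the key drops out. Then M2 = (M1 ⊕ M2) ⊕ M1 over the first 11 bytes.
byte 0: (b7 xor b5) xor 6e = 02 xor 6e = 6c
byte 1: (fa xor c7) xor 6f = 3d xor 6f = 52
byte 2: (fc xor 65) xor 72 = 99 xor 72 = eb
byte 3: (62 xor ee) xor 74 = 8c xor 74 = f8
byte 4: (4a xor dd) xor 68 = 97 xor 68 = ff
byte 5: (8e xor fe) xor 20 = 70 xor 20 = 50
byte 6: (22 xor ec) xor 42 = ce xor 42 = 8c
byte 7: (c7 xor fb) xor 65 = 3c xor 65 = 59
byte 8: (b7 xor 02) xor 72 = b5 xor 72 = c7
byte 9: (8e xor b7) xor 6c = 39 xor 6c = 55
byte 10: (4c xor 65) xor 69 = 29 xor 69 = 40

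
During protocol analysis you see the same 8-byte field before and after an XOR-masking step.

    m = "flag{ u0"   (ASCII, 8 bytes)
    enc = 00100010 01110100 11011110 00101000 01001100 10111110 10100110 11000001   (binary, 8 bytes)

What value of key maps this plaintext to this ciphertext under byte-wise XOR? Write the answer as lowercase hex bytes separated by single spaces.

44 18 bf 4f 37 9e d3 f1

Since enc = m ⊕ key, XORing both sides with m gives key = m ⊕ enc.
66 xor 22 = 44
6c xor 74 = 18
61 xor de = bf
67 xor 28 = 4f
7b xor 4c = 37
20 xor be = 9e
75 xor a6 = d3
30 xor c1 = f1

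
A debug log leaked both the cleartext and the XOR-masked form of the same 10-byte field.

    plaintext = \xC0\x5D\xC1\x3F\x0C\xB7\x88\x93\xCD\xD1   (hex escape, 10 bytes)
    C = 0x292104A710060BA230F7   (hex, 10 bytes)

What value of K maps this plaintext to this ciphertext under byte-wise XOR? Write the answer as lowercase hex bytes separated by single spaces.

Since C = plaintext ⊕ K, XORing both sides with plaintext gives K = plaintext ⊕ C.
c0 ⊕ 29 = e9
5d ⊕ 21 = 7c
c1 ⊕ 04 = c5
3f ⊕ a7 = 98
0c ⊕ 10 = 1c
b7 ⊕ 06 = b1
88 ⊕ 0b = 83
93 ⊕ a2 = 31
cd ⊕ 30 = fd
d1 ⊕ f7 = 26

e9 7c c5 98 1c b1 83 31 fd 26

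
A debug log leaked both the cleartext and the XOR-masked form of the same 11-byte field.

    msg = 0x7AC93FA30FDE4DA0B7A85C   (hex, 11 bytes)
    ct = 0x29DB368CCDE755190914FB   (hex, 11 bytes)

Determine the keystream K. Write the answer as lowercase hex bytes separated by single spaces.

Since ct = msg ⊕ K, XORing both sides with msg gives K = msg ⊕ ct.
7a XOR 29 = 53
c9 XOR db = 12
3f XOR 36 = 09
a3 XOR 8c = 2f
0f XOR cd = c2
de XOR e7 = 39
4d XOR 55 = 18
a0 XOR 19 = b9
b7 XOR 09 = be
a8 XOR 14 = bc
5c XOR fb = a7

53 12 09 2f c2 39 18 b9 be bc a7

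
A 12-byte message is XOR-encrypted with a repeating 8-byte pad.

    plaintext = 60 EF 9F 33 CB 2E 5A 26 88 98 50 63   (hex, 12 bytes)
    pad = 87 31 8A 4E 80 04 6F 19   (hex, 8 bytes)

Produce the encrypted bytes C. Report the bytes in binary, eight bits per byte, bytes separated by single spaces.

The 8-byte key repeats, so the effective keystream is 87 31 8a 4e 80 04 6f 19 87 31 8a 4e.
byte 0: 60 ⊕ 87 = e7
byte 1: ef ⊕ 31 = de
byte 2: 9f ⊕ 8a = 15
byte 3: 33 ⊕ 4e = 7d
byte 4: cb ⊕ 80 = 4b
byte 5: 2e ⊕ 04 = 2a
byte 6: 5a ⊕ 6f = 35
byte 7: 26 ⊕ 19 = 3f
byte 8: 88 ⊕ 87 = 0f
byte 9: 98 ⊕ 31 = a9
byte 10: 50 ⊕ 8a = da
byte 11: 63 ⊕ 4e = 2d

11100111 11011110 00010101 01111101 01001011 00101010 00110101 00111111 00001111 10101001 11011010 00101101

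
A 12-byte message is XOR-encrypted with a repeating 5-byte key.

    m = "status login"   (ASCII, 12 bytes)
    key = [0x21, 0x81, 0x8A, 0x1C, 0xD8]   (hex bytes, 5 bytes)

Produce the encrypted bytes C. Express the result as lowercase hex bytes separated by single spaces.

The 5-byte key repeats, so the effective keystream is 21 81 8a 1c d8 21 81 8a 1c d8 21 81.
byte 0: 73 xor 21 = 52
byte 1: 74 xor 81 = f5
byte 2: 61 xor 8a = eb
byte 3: 74 xor 1c = 68
byte 4: 75 xor d8 = ad
byte 5: 73 xor 21 = 52
byte 6: 20 xor 81 = a1
byte 7: 6c xor 8a = e6
byte 8: 6f xor 1c = 73
byte 9: 67 xor d8 = bf
byte 10: 69 xor 21 = 48
byte 11: 6e xor 81 = ef

52 f5 eb 68 ad 52 a1 e6 73 bf 48 ef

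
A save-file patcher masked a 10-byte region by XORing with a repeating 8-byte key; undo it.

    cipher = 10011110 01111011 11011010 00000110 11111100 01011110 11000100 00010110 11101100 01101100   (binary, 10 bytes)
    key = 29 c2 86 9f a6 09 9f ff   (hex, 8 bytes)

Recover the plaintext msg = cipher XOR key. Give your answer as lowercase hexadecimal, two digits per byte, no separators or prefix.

b7b95c995a575be9c5ae

The 8-byte key repeats, so the effective keystream is 29 c2 86 9f a6 09 9f ff 29 c2.
byte 0: 10011110 ⊕ 00101001 = 10110111
byte 1: 01111011 ⊕ 11000010 = 10111001
byte 2: 11011010 ⊕ 10000110 = 01011100
byte 3: 00000110 ⊕ 10011111 = 10011001
byte 4: 11111100 ⊕ 10100110 = 01011010
byte 5: 01011110 ⊕ 00001001 = 01010111
byte 6: 11000100 ⊕ 10011111 = 01011011
byte 7: 00010110 ⊕ 11111111 = 11101001
byte 8: 11101100 ⊕ 00101001 = 11000101
byte 9: 01101100 ⊕ 11000010 = 10101110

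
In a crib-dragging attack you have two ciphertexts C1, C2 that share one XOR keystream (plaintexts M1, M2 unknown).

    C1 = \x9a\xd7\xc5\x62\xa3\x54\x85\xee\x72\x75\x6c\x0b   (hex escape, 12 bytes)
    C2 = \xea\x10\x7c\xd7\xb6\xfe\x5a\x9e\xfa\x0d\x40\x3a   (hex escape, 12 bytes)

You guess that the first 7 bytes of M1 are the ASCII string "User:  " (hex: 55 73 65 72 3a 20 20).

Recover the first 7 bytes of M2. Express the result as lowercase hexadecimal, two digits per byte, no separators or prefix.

First, C1 ⊕ C2 = (M1 ⊕ K) ⊕ (M2 ⊕ K) = M1 ⊕ M2, so the key drops out. Then M2 = (M1 ⊕ M2) ⊕ M1 over the first 7 bytes.
byte 0: (9a xor ea) xor 55 = 70 xor 55 = 25
byte 1: (d7 xor 10) xor 73 = c7 xor 73 = b4
byte 2: (c5 xor 7c) xor 65 = b9 xor 65 = dc
byte 3: (62 xor d7) xor 72 = b5 xor 72 = c7
byte 4: (a3 xor b6) xor 3a = 15 xor 3a = 2f
byte 5: (54 xor fe) xor 20 = aa xor 20 = 8a
byte 6: (85 xor 5a) xor 20 = df xor 20 = ff

25b4dcc72f8aff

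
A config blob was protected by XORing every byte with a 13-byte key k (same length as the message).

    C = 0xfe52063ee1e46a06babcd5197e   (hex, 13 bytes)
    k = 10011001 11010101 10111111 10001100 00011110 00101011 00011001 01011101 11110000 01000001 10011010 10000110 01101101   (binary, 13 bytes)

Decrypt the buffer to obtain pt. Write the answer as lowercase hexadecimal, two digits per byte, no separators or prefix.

fe ⊕ 99 = 67
52 ⊕ d5 = 87
06 ⊕ bf = b9
3e ⊕ 8c = b2
e1 ⊕ 1e = ff
e4 ⊕ 2b = cf
6a ⊕ 19 = 73
06 ⊕ 5d = 5b
ba ⊕ f0 = 4a
bc ⊕ 41 = fd
d5 ⊕ 9a = 4f
19 ⊕ 86 = 9f
7e ⊕ 6d = 13

6787b9b2ffcf735b4afd4f9f13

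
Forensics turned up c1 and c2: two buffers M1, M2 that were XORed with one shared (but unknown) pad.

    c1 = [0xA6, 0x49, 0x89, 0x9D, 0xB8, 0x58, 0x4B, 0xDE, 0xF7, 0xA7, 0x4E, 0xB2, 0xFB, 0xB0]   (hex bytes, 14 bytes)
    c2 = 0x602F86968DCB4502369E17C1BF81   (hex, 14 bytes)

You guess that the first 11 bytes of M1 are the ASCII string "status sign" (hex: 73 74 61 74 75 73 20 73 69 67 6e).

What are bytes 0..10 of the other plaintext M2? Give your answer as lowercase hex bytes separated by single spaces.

First, c1 ⊕ c2 = (M1 ⊕ K) ⊕ (M2 ⊕ K) = M1 ⊕ M2, so the key drops out. Then M2 = (M1 ⊕ M2) ⊕ M1 over the first 11 bytes.
byte 0: (a6 xor 60) xor 73 = c6 xor 73 = b5
byte 1: (49 xor 2f) xor 74 = 66 xor 74 = 12
byte 2: (89 xor 86) xor 61 = 0f xor 61 = 6e
byte 3: (9d xor 96) xor 74 = 0b xor 74 = 7f
byte 4: (b8 xor 8d) xor 75 = 35 xor 75 = 40
byte 5: (58 xor cb) xor 73 = 93 xor 73 = e0
byte 6: (4b xor 45) xor 20 = 0e xor 20 = 2e
byte 7: (de xor 02) xor 73 = dc xor 73 = af
byte 8: (f7 xor 36) xor 69 = c1 xor 69 = a8
byte 9: (a7 xor 9e) xor 67 = 39 xor 67 = 5e
byte 10: (4e xor 17) xor 6e = 59 xor 6e = 37

b5 12 6e 7f 40 e0 2e af a8 5e 37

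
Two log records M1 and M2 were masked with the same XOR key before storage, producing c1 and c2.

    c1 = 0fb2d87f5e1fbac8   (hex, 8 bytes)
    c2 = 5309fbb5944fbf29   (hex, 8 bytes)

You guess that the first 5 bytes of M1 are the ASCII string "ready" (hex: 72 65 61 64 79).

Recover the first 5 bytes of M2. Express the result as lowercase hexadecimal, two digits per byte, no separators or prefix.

2ede42aeb3

First, c1 ⊕ c2 = (M1 ⊕ K) ⊕ (M2 ⊕ K) = M1 ⊕ M2, so the key drops out. Then M2 = (M1 ⊕ M2) ⊕ M1 over the first 5 bytes.
byte 0: (0f xor 53) xor 72 = 5c xor 72 = 2e
byte 1: (b2 xor 09) xor 65 = bb xor 65 = de
byte 2: (d8 xor fb) xor 61 = 23 xor 61 = 42
byte 3: (7f xor b5) xor 64 = ca xor 64 = ae
byte 4: (5e xor 94) xor 79 = ca xor 79 = b3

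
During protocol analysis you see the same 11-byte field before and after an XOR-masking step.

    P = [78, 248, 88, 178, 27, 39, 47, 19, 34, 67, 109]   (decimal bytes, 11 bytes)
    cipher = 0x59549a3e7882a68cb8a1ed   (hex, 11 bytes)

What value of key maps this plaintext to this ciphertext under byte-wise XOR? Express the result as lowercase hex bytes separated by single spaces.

Since cipher = P ⊕ key, XORing both sides with P gives key = P ⊕ cipher.
byte 0: 4e xor 59 = 17
byte 1: f8 xor 54 = ac
byte 2: 58 xor 9a = c2
byte 3: b2 xor 3e = 8c
byte 4: 1b xor 78 = 63
byte 5: 27 xor 82 = a5
byte 6: 2f xor a6 = 89
byte 7: 13 xor 8c = 9f
byte 8: 22 xor b8 = 9a
byte 9: 43 xor a1 = e2
byte 10: 6d xor ed = 80

17 ac c2 8c 63 a5 89 9f 9a e2 80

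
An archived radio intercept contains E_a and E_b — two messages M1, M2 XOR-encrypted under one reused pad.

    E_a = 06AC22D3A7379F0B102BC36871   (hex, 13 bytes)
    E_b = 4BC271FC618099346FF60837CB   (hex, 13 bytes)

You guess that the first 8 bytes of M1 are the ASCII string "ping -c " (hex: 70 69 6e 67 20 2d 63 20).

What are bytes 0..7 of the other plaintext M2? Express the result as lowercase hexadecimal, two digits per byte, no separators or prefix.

First, E_a ⊕ E_b = (M1 ⊕ K) ⊕ (M2 ⊕ K) = M1 ⊕ M2, so the key drops out. Then M2 = (M1 ⊕ M2) ⊕ M1 over the first 8 bytes.
byte 0: (06 xor 4b) xor 70 = 4d xor 70 = 3d
byte 1: (ac xor c2) xor 69 = 6e xor 69 = 07
byte 2: (22 xor 71) xor 6e = 53 xor 6e = 3d
byte 3: (d3 xor fc) xor 67 = 2f xor 67 = 48
byte 4: (a7 xor 61) xor 20 = c6 xor 20 = e6
byte 5: (37 xor 80) xor 2d = b7 xor 2d = 9a
byte 6: (9f xor 99) xor 63 = 06 xor 63 = 65
byte 7: (0b xor 34) xor 20 = 3f xor 20 = 1f

3d073d48e69a651f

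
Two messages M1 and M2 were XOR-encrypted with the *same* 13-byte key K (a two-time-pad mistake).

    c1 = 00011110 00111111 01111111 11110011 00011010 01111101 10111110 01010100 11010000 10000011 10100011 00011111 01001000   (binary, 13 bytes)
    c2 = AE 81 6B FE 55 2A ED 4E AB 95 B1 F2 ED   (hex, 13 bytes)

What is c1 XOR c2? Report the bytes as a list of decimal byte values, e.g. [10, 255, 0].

[176, 190, 20, 13, 79, 87, 83, 26, 123, 22, 18, 237, 165]

c1 ⊕ c2 = (M1 ⊕ K) ⊕ (M2 ⊕ K) = M1 ⊕ M2 — the shared key cancels under XOR.
 30 ^ 174 = 176
 63 ^ 129 = 190
127 ^ 107 =  20
243 ^ 254 =  13
 26 ^  85 =  79
125 ^  42 =  87
190 ^ 237 =  83
 84 ^  78 =  26
208 ^ 171 = 123
131 ^ 149 =  22
163 ^ 177 =  18
 31 ^ 242 = 237
 72 ^ 237 = 165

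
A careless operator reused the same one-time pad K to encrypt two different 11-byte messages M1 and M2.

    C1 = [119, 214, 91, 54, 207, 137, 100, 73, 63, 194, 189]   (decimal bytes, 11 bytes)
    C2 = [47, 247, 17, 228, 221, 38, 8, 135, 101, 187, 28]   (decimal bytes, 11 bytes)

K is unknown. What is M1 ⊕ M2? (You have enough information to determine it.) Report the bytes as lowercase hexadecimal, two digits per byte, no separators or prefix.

58214ad212af6cce5a79a1

C1 ⊕ C2 = (M1 ⊕ K) ⊕ (M2 ⊕ K) = M1 ⊕ M2 — the shared key cancels under XOR.
119 XOR  47 =  88
214 XOR 247 =  33
 91 XOR  17 =  74
 54 XOR 228 = 210
207 XOR 221 =  18
137 XOR  38 = 175
100 XOR   8 = 108
 73 XOR 135 = 206
 63 XOR 101 =  90
194 XOR 187 = 121
189 XOR  28 = 161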